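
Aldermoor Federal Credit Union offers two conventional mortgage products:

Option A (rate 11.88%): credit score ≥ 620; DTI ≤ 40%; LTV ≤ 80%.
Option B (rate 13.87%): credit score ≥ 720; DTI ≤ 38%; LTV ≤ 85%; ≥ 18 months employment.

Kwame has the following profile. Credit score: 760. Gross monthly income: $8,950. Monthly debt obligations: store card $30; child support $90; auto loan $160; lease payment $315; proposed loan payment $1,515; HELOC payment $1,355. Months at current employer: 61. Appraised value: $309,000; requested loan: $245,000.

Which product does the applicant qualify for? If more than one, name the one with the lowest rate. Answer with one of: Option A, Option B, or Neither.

Option A

Total debts = (30 + 90 + 160 + 315 + 1,515 + 1,355) = 3,465; DTI = 3,465/8,950 = 38.7%.
LTV = 245,000/309,000 = 79.3%.
Option A: score 760 ≥ 620; DTI 38.7% ≤ 40%; LTV 79.3% ≤ 80% → qualifies.
Option B: score 760 ≥ 720; DTI 38.7% > 38%; LTV 79.3% ≤ 85%; employment 61 ≥ 18 mo → does not qualify.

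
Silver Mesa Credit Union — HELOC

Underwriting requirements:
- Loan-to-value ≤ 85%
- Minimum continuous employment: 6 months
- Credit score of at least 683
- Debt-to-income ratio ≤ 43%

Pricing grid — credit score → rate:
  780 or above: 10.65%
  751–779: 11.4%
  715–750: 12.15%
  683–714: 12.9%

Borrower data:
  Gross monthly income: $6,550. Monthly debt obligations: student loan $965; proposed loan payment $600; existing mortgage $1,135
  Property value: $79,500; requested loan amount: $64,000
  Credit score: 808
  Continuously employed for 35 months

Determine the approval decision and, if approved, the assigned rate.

Approved at 10.65%

Credit score 808 ≥ 683 (meets minimum)
Employment 35 ≥ 6 months
LTV: 64,000 ÷ 79,500 = 80.5%, within 85% cap
Total monthly debts = (965 + 600 + 1,135) = 2,700. Debt-to-income = 2,700/6,550 = 41.2% — meets 43% limit
All requirements met. Score 808 falls in the 780 or above tier → 10.65%.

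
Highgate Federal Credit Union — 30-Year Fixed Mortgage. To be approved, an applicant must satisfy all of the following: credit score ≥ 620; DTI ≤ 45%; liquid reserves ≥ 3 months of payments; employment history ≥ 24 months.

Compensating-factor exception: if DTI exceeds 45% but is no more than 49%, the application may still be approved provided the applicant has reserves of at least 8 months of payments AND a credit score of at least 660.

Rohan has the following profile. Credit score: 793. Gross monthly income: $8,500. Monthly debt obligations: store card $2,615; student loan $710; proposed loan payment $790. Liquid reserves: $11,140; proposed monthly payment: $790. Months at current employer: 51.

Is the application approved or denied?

Credit score 793 ≥ 620 (meets base)
Total debts = (2,615 + 710 + 790) = 4,115. DTI = 4,115/8,500 = 48.4% > 45% — standard DTI limit exceeded.
Reserves: 11,140 ÷ 790 = 14.1 months (meets 3-month minimum)
Employment 51 ≥ 24 months
48.4% falls in the override range (45%–49%), so the compensating-factor test applies.
Reserves 14.1 ≥ 8 months; credit score 793 ≥ 660.
Both override conditions satisfied; DTI exception granted.

Approved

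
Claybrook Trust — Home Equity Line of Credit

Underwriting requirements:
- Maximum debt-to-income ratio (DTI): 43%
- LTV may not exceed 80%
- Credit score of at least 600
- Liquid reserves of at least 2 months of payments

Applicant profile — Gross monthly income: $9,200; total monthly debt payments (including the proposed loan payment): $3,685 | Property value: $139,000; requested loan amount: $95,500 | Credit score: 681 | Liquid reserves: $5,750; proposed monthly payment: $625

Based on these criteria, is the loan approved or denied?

DTI = 3,685/9,200 = 40.1% ≤ 43%
LTV = 95,500/139,000 = 68.7% ≤ 80%
Credit score 681 ≥ 600 (meets)
Reserves: 5,750 ÷ 625 = 9.2 months (meets 2-month minimum)
All criteria satisfied.

Approved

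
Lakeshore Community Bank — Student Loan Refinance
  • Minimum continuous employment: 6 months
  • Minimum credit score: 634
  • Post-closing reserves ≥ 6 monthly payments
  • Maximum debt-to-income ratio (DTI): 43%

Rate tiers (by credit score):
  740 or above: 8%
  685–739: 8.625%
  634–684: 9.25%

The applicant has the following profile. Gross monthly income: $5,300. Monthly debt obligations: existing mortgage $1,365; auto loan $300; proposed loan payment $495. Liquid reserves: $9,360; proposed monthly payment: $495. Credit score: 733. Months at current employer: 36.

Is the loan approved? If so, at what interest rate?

Approved at 8.625%

Credit score 733 ≥ 634 (meets minimum)
Liquid reserves cover 9,360/495 = 18.9 months — ≥ 6 required
Total monthly debts = (1,365 + 300 + 495) = 2,160. Debt-to-income = 2,160/5,300 = 40.8% — meets 43% limit
Employment 36 ≥ 6 months
All requirements met. Score 733 falls in the 685–739 tier → 8.625%.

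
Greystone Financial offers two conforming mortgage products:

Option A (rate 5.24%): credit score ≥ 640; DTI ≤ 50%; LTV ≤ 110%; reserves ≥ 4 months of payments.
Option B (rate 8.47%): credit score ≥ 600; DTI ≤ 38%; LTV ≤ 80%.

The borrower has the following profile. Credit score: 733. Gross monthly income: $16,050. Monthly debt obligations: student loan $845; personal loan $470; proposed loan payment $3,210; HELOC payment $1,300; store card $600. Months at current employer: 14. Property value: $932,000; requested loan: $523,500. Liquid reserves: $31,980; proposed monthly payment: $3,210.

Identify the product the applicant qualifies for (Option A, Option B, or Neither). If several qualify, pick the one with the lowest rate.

Option A

Total debts = (845 + 470 + 3,210 + 1,300 + 600) = 6,425; DTI = 6,425/16,050 = 40%.
LTV = 523,500/932,000 = 56.2%.
Reserves = 31,980/3,210 = 10.0 months.
Option A: score 733 ≥ 640; DTI 40% ≤ 50%; LTV 56.2% ≤ 110%; reserves 10.0 ≥ 4 mo → qualifies.
Option B: score 733 ≥ 600; DTI 40% > 38%; LTV 56.2% ≤ 80% → does not qualify.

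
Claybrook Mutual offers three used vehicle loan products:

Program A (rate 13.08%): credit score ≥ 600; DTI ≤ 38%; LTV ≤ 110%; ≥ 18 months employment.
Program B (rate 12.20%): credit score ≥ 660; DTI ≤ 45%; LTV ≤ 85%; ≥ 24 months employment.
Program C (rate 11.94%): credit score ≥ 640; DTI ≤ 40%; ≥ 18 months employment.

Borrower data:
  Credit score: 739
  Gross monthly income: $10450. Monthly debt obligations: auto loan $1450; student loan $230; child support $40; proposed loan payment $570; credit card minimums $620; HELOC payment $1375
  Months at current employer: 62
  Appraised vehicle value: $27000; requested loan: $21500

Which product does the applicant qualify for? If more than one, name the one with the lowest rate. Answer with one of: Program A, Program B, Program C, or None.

Program B

Total debts = (1,450 + 230 + 40 + 570 + 620 + 1,375) = 4,285; DTI = 4,285/10,450 = 41%.
LTV = 21,500/27,000 = 79.6%.
Program A: score 739 ≥ 600; DTI 41% > 38%; LTV 79.6% ≤ 110%; employment 62 ≥ 18 mo → does not qualify.
Program B: score 739 ≥ 660; DTI 41% ≤ 45%; LTV 79.6% ≤ 85%; employment 62 ≥ 24 mo → qualifies.
Program C: score 739 ≥ 640; DTI 41% > 40%; employment 62 ≥ 18 mo → does not qualify.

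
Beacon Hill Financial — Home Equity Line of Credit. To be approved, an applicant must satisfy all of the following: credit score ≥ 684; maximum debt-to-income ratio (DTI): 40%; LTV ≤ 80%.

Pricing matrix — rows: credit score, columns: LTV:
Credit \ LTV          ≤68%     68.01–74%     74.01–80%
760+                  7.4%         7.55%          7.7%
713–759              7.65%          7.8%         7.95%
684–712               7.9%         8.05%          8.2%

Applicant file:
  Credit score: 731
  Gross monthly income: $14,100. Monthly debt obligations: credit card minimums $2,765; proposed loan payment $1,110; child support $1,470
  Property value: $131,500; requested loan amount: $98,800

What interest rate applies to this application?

7.95%

Credit score 731 ≥ 684; Total monthly debts = (2,765 + 1,110 + 1,470) = 5,345. DTI = 5,345/14,100 = 37.9% ≤ 40%
Loan-to-value = 98,800/131,500 = 75.1% — pass (80% max)
Row: 731 falls in 713–759. Column: 75.1% falls in 74.01–80%. Rate = 7.95%.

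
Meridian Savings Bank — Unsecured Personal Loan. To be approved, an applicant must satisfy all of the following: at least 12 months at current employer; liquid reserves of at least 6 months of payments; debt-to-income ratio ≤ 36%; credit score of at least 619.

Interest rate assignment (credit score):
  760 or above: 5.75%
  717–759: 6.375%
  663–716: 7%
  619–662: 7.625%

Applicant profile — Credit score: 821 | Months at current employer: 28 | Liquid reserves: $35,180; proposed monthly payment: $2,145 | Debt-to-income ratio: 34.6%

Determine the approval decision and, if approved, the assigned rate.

Approved at 5.75%

Credit score 821 ≥ 619 (meets minimum)
Debt-to-income 34.6% vs 36% cap — pass
Reserves: 35,180 ÷ 2,145 = 16.4 months (meets 6-month minimum)
Employment 28 ≥ 12 months
All requirements met. Score 821 falls in the 760 or above tier → 5.75%.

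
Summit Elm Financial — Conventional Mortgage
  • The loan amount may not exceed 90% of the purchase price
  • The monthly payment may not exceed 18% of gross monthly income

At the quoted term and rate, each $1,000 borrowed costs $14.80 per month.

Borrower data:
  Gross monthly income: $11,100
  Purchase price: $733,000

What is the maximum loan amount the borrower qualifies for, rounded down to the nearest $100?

Payment cap: 18% × $11,100 = $1,998/month.
At $14.80 per $1,000, that supports 1,998/14.80 × 1,000 ≈ $135,000 → $135,000.
LTV cap: 90% × $733,000 = $659,700 → $659,700.
Binding constraint: payment-to-income.

$135,000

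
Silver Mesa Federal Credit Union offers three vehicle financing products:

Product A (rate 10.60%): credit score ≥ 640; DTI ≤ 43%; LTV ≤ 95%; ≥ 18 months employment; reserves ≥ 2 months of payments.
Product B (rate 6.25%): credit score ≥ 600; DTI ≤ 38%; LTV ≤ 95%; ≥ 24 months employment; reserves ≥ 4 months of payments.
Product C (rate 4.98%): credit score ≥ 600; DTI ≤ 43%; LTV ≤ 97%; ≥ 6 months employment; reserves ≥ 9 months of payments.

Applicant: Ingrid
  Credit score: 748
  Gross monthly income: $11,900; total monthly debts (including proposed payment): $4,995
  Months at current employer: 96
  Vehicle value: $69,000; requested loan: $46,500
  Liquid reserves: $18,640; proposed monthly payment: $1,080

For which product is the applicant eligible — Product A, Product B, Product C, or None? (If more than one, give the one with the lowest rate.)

DTI = 4,995/11,900 = 42%.
LTV = 46,500/69,000 = 67.4%.
Reserves = 18,640/1,080 = 17.3 months.
Product A: score 748 ≥ 640; DTI 42% ≤ 43%; LTV 67.4% ≤ 95%; employment 96 ≥ 18 mo; reserves 17.3 ≥ 2 mo → qualifies.
Product B: score 748 ≥ 600; DTI 42% > 38%; LTV 67.4% ≤ 95%; employment 96 ≥ 24 mo; reserves 17.3 ≥ 4 mo → does not qualify.
Product C: score 748 ≥ 600; DTI 42% ≤ 43%; LTV 67.4% ≤ 97%; employment 96 ≥ 6 mo; reserves 17.3 ≥ 9 mo → qualifies.
Qualifying: Product A, Product C. Lowest rate is 4.98% → Product C.

Product C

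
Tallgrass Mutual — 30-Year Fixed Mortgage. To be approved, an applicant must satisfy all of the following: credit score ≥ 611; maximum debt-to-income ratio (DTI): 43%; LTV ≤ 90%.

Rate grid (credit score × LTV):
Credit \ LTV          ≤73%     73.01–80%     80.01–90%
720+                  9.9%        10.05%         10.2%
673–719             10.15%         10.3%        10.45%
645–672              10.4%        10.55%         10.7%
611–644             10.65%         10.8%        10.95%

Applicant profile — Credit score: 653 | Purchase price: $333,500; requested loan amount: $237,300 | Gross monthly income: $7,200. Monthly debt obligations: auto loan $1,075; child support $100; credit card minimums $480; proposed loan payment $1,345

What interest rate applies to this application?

Credit score 653 ≥ 611; Total monthly debts = (1,075 + 100 + 480 + 1,345) = 3,000. DTI = 3,000/7,200 = 41.7% ≤ 43%
Loan-to-value = 237,300/333,500 = 71.2% — pass (90% max)
Credit 653 → row 645–672; LTV 71.2% → column ≤73%. Grid cell → 10.4%.

10.4%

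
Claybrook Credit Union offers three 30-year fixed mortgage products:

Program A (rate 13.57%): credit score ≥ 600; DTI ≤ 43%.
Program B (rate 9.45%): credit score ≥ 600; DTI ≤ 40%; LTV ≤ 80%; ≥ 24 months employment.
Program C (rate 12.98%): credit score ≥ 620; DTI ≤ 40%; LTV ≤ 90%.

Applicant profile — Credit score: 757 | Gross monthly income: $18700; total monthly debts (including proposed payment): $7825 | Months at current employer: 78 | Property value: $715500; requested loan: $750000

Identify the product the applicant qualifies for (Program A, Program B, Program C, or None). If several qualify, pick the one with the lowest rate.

DTI = 7,825/18,700 = 41.8%.
LTV = 750,000/715,500 = 104.8%.
Program A: score 757 ≥ 600; DTI 41.8% ≤ 43% → qualifies.
Program B: score 757 ≥ 600; DTI 41.8% > 40%; LTV 104.8% > 80%; employment 78 ≥ 24 mo → does not qualify.
Program C: score 757 ≥ 620; DTI 41.8% > 40%; LTV 104.8% > 90% → does not qualify.

Program A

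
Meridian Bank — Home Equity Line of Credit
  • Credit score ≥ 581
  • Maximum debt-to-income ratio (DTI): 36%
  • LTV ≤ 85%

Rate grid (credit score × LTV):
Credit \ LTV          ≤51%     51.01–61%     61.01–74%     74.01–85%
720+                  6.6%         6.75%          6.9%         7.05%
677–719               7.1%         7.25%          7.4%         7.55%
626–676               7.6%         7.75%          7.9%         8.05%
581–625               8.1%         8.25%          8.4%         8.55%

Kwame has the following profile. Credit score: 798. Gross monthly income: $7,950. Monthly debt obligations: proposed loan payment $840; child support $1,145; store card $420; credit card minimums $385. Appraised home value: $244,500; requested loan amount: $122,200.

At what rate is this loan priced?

6.6%

Credit score 798 ≥ 581; Total monthly debts = (840 + 1,145 + 420 + 385) = 2,790. DTI: 2,790 ÷ 7,950 = 35.1%, within the 36% cap
LTV = 122,200/244,500 = 50% ≤ 85%
Credit 798 → row 720+; LTV 50% → column ≤51%. Grid cell → 6.6%.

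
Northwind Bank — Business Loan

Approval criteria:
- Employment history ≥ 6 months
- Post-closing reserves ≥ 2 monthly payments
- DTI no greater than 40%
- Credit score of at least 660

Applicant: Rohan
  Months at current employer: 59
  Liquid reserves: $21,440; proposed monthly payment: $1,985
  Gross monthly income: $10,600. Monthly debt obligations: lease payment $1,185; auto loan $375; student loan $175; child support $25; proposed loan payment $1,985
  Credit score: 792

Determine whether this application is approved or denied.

Employment 59 ≥ 6 months
Reserves: 21,440 ÷ 1,985 = 10.8 months (meets 2-month minimum)
Total monthly debts = (1,185 + 375 + 175 + 25 + 1,985) = 3,745. DTI = 3,745/10,600 = 35.3% ≤ 40%
Credit score 792 ≥ 660 (meets)
All criteria satisfied.

Approved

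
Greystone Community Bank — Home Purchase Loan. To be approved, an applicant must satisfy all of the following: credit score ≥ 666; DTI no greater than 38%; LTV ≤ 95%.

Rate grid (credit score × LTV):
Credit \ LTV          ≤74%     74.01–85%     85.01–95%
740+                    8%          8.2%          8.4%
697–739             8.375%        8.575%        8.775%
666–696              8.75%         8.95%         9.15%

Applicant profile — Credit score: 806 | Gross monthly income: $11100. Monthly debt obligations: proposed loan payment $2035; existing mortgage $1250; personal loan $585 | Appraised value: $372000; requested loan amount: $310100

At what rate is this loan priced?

8.2%

Credit score 806 ≥ 666; Total monthly debts = (2,035 + 1,250 + 585) = 3,870. DTI: 3,870 ÷ 11,100 = 34.9%, within the 38% cap
LTV = 310,100/372,000 = 83.4% ≤ 95%
Row: 806 falls in 740+. Column: 83.4% falls in 74.01–85%. Rate = 8.2%.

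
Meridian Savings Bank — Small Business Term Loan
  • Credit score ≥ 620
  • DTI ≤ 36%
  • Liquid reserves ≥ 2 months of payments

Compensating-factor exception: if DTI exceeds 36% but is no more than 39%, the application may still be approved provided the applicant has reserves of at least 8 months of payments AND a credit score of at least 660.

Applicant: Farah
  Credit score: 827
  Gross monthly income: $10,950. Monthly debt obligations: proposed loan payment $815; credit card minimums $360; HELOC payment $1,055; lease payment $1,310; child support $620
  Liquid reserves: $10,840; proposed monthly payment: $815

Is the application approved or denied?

Credit score 827 ≥ 620 (meets base)
Total debts = (815 + 360 + 1,055 + 1,310 + 620) = 4,160. DTI = 4,160/10,950 = 38% > 36% — standard DTI limit exceeded.
Reserves: 10,840 ÷ 815 = 13.3 months (meets 2-month minimum)
38% falls in the override range (36%–39%), so the compensating-factor test applies.
Reserves 13.3 ≥ 8 months; credit score 827 ≥ 660.
Both override conditions satisfied; DTI exception granted.

Approved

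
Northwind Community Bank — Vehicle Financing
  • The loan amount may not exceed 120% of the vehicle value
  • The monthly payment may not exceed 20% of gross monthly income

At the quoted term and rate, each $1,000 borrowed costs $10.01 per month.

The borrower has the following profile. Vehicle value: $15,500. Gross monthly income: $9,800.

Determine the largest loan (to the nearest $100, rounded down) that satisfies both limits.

$18,600

Payment cap: 20% × $9,800 = $1,960/month.
At $10.01 per $1,000, that supports 1,960/10.01 × 1,000 ≈ $195,804 → $195,800.
LTV cap: 120% × $15,500 = $18,600 → $18,600.
Binding constraint: loan-to-value.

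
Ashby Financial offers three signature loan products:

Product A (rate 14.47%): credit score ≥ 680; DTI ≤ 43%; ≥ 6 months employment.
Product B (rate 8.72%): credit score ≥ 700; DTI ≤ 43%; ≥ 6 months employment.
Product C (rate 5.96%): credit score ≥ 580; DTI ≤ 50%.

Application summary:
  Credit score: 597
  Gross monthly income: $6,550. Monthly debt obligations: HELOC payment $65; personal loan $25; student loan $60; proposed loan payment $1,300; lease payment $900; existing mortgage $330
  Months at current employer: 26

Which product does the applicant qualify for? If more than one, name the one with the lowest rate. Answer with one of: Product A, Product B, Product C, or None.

Total debts = (65 + 25 + 60 + 1,300 + 900 + 330) = 2,680; DTI = 2,680/6,550 = 40.9%.
Product A: score 597 < 680; DTI 40.9% ≤ 43%; employment 26 ≥ 6 mo → does not qualify.
Product B: score 597 < 700; DTI 40.9% ≤ 43%; employment 26 ≥ 6 mo → does not qualify.
Product C: score 597 ≥ 580; DTI 40.9% ≤ 50% → qualifies.

Product C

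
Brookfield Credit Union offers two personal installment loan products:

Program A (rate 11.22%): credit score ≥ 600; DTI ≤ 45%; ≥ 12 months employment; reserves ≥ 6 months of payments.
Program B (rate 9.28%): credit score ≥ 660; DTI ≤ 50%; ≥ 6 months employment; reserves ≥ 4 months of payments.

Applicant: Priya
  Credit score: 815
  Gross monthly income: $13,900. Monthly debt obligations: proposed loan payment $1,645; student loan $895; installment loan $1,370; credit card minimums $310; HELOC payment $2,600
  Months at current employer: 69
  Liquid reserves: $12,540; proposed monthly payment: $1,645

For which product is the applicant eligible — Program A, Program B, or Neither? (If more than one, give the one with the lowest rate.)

Total debts = (1,645 + 895 + 1,370 + 310 + 2,600) = 6,820; DTI = 6,820/13,900 = 49.1%.
Reserves = 12,540/1,645 = 7.6 months.
Program A: score 815 ≥ 600; DTI 49.1% > 45%; employment 69 ≥ 12 mo; reserves 7.6 ≥ 6 mo → does not qualify.
Program B: score 815 ≥ 660; DTI 49.1% ≤ 50%; employment 69 ≥ 6 mo; reserves 7.6 ≥ 4 mo → qualifies.

Program B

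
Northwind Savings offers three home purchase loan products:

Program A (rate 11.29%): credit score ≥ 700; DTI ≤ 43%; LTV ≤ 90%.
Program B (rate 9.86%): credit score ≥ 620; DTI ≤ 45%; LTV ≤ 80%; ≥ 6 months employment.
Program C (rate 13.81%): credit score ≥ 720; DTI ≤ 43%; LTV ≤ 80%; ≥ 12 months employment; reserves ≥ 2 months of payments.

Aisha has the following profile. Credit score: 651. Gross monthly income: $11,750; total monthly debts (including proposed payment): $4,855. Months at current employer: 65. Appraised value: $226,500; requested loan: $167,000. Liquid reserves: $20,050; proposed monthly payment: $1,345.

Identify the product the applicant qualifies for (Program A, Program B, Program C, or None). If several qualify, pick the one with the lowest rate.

Program B

DTI = 4,855/11,750 = 41.3%.
LTV = 167,000/226,500 = 73.7%.
Reserves = 20,050/1,345 = 14.9 months.
Program A: score 651 < 700; DTI 41.3% ≤ 43%; LTV 73.7% ≤ 90% → does not qualify.
Program B: score 651 ≥ 620; DTI 41.3% ≤ 45%; LTV 73.7% ≤ 80%; employment 65 ≥ 6 mo → qualifies.
Program C: score 651 < 720; DTI 41.3% ≤ 43%; LTV 73.7% ≤ 80%; employment 65 ≥ 12 mo; reserves 14.9 ≥ 2 mo → does not qualify.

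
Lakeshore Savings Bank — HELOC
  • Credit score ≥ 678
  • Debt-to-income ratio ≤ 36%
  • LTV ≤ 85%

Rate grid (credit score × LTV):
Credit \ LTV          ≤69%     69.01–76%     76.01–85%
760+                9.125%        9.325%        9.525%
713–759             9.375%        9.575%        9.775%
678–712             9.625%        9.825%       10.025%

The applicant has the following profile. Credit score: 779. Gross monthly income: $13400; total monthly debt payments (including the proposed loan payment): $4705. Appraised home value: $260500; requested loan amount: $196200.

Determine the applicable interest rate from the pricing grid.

Credit score 779 ≥ 678; DTI = 4,705/13,400 = 35.1% ≤ 36%
LTV = 196,200/260,500 = 75.3% ≤ 85%
Score 779 is in the 760+ band; LTV 75.3% is in the 69.01–76% band → 9.325%.

9.325%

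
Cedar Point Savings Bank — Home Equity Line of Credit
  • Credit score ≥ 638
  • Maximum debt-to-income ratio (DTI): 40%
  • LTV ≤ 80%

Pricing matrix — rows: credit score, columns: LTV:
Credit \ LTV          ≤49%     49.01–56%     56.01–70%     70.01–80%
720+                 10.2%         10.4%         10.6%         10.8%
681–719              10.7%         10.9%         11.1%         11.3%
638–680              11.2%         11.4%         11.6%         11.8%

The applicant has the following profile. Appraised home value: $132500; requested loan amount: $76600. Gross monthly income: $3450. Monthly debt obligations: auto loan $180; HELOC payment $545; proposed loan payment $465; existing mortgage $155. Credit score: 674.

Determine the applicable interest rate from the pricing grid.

11.6%

Credit score 674 ≥ 638; Total monthly debts = (180 + 545 + 465 + 155) = 1,345. Debt-to-income = 1,345/3,450 = 39% — meets 40% limit
LTV = 76,600/132,500 = 57.8% ≤ 80%
Credit 674 → row 638–680; LTV 57.8% → column 56.01–70%. Grid cell → 11.6%.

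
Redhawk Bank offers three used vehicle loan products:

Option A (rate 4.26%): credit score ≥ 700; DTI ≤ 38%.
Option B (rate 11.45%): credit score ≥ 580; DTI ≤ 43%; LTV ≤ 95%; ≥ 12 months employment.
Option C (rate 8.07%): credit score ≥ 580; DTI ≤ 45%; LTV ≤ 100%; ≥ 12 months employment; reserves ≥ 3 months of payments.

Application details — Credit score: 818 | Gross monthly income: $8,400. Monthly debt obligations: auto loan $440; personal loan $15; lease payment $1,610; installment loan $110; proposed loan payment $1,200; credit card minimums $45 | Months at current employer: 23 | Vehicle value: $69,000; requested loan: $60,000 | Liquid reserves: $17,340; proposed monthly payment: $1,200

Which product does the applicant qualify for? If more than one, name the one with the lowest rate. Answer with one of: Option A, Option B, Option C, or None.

Option C

Total debts = (440 + 15 + 1,610 + 110 + 1,200 + 45) = 3,420; DTI = 3,420/8,400 = 40.7%.
LTV = 60,000/69,000 = 87%.
Reserves = 17,340/1,200 = 14.4 months.
Option A: score 818 ≥ 700; DTI 40.7% > 38% → does not qualify.
Option B: score 818 ≥ 580; DTI 40.7% ≤ 43%; LTV 87% ≤ 95%; employment 23 ≥ 12 mo → qualifies.
Option C: score 818 ≥ 580; DTI 40.7% ≤ 45%; LTV 87% ≤ 100%; employment 23 ≥ 12 mo; reserves 14.4 ≥ 3 mo → qualifies.
Qualifying: Option B, Option C. Lowest rate is 8.07% → Option C.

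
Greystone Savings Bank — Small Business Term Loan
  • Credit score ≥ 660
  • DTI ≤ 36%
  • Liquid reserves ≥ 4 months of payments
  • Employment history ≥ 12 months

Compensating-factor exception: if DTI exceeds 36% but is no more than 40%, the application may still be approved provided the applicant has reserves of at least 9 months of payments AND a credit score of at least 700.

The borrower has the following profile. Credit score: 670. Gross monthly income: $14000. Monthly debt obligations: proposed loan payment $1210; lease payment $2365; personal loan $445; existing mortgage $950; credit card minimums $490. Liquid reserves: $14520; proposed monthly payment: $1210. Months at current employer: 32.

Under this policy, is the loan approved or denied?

Credit score 670 ≥ 660 (meets base)
Total debts = (1,210 + 2,365 + 445 + 950 + 490) = 5,460. DTI: 5,460 ÷ 14,000 = 39%, over the 36% base limit.
Reserves: 14,520 ÷ 1,210 = 12.0 months (meets 4-month minimum)
Employment 32 ≥ 12 months
39% falls in the override range (36%–40%), so the compensating-factor test applies.
Override check — reserves: 12.0 mo (ok); score: 670 (below 700).
Compensating-factor requirement not fully met.

Denied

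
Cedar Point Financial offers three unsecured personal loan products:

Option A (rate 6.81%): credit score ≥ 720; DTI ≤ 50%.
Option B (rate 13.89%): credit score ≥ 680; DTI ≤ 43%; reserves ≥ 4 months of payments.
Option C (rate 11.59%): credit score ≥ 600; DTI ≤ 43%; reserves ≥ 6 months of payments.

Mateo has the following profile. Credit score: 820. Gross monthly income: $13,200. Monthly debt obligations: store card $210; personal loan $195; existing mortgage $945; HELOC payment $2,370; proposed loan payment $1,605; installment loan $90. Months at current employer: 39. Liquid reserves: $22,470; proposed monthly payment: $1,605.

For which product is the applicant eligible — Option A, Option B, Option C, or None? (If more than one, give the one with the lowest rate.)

Option A

Total debts = (210 + 195 + 945 + 2,370 + 1,605 + 90) = 5,415; DTI = 5,415/13,200 = 41%.
Reserves = 22,470/1,605 = 14.0 months.
Option A: score 820 ≥ 720; DTI 41% ≤ 50% → qualifies.
Option B: score 820 ≥ 680; DTI 41% ≤ 43%; reserves 14.0 ≥ 4 mo → qualifies.
Option C: score 820 ≥ 600; DTI 41% ≤ 43%; reserves 14.0 ≥ 6 mo → qualifies.
Qualifying: Option A, Option B, Option C. Lowest rate is 6.81% → Option A.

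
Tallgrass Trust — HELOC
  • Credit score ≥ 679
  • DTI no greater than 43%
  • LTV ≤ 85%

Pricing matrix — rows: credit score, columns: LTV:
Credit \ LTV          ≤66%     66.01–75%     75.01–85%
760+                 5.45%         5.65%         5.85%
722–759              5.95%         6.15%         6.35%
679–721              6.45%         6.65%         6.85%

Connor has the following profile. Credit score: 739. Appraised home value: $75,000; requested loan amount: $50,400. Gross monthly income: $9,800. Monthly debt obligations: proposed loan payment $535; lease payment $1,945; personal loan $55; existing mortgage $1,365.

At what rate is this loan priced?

Credit score 739 ≥ 679; Total monthly debts = (535 + 1,945 + 55 + 1,365) = 3,900. DTI: 3,900 ÷ 9,800 = 39.8%, within the 43% cap
LTV: 50,400 ÷ 75,000 = 67.2%, within 85% cap
Score 739 is in the 722–759 band; LTV 67.2% is in the 66.01–75% band → 6.15%.

6.15%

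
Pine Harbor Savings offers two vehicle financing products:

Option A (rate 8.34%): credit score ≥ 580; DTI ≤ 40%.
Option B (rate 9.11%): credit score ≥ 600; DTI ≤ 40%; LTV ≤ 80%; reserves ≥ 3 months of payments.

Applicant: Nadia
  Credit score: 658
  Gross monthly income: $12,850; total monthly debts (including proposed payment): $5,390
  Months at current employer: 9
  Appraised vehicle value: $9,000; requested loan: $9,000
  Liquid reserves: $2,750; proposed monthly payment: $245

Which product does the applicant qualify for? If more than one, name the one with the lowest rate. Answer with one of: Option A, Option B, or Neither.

Neither

DTI = 5,390/12,850 = 41.9%.
LTV = 9,000/9,000 = 100%.
Reserves = 2,750/245 = 11.2 months.
Option A: score 658 ≥ 580; DTI 41.9% > 40% → does not qualify.
Option B: score 658 ≥ 600; DTI 41.9% > 40%; LTV 100% > 80%; reserves 11.2 ≥ 3 mo → does not qualify.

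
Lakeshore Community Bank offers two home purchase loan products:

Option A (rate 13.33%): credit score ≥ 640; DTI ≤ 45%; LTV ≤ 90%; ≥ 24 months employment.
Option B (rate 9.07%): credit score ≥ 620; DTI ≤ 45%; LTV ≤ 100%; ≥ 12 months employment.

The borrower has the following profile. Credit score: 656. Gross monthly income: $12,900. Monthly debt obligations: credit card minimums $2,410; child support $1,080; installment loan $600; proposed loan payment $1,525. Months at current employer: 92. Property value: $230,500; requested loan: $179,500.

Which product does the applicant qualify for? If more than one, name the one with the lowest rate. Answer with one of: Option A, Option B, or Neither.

Option B

Total debts = (2,410 + 1,080 + 600 + 1,525) = 5,615; DTI = 5,615/12,900 = 43.5%.
LTV = 179,500/230,500 = 77.9%.
Option A: score 656 ≥ 640; DTI 43.5% ≤ 45%; LTV 77.9% ≤ 90%; employment 92 ≥ 24 mo → qualifies.
Option B: score 656 ≥ 620; DTI 43.5% ≤ 45%; LTV 77.9% ≤ 100%; employment 92 ≥ 12 mo → qualifies.
Qualifying: Option A, Option B. Lowest rate is 9.07% → Option B.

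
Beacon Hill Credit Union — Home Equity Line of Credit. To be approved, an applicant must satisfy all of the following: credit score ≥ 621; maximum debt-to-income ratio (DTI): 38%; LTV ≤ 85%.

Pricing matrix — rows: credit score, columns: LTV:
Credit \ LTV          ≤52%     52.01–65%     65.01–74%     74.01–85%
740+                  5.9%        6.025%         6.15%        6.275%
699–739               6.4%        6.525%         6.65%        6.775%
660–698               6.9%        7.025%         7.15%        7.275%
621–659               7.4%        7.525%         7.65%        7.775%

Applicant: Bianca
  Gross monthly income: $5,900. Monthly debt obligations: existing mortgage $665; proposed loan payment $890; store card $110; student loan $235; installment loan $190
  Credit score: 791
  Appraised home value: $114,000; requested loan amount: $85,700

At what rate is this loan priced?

Credit score 791 ≥ 621; Total monthly debts = (665 + 890 + 110 + 235 + 190) = 2,090. DTI: 2,090 ÷ 5,900 = 35.4%, within the 38% cap
LTV: 85,700 ÷ 114,000 = 75.2%, within 85% cap
Score 791 is in the 740+ band; LTV 75.2% is in the 74.01–85% band → 6.275%.

6.275%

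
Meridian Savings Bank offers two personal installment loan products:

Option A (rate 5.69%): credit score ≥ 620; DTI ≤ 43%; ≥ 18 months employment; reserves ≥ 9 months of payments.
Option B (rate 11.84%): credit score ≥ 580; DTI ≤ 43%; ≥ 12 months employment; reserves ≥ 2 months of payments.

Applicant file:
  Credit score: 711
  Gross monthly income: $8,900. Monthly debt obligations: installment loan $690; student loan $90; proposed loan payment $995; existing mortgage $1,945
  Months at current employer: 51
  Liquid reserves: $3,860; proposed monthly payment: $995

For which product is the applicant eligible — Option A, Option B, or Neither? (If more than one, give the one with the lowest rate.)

Total debts = (690 + 90 + 995 + 1,945) = 3,720; DTI = 3,720/8,900 = 41.8%.
Reserves = 3,860/995 = 3.9 months.
Option A: score 711 ≥ 620; DTI 41.8% ≤ 43%; employment 51 ≥ 18 mo; reserves 3.9 < 9 mo → does not qualify.
Option B: score 711 ≥ 580; DTI 41.8% ≤ 43%; employment 51 ≥ 12 mo; reserves 3.9 ≥ 2 mo → qualifies.

Option B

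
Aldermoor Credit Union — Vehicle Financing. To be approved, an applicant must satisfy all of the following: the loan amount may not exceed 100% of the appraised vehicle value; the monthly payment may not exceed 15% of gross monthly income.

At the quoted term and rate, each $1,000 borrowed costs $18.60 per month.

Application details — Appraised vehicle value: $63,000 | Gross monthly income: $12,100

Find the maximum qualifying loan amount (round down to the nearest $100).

Payment cap: 15% × $12,100 = $1,815/month.
At $18.60 per $1,000, that supports 1,815/18.60 × 1,000 ≈ $97,580 → $97,500.
LTV cap: 100% × $63,000 = $63,000 → $63,000.
Binding constraint: loan-to-value.

$63,000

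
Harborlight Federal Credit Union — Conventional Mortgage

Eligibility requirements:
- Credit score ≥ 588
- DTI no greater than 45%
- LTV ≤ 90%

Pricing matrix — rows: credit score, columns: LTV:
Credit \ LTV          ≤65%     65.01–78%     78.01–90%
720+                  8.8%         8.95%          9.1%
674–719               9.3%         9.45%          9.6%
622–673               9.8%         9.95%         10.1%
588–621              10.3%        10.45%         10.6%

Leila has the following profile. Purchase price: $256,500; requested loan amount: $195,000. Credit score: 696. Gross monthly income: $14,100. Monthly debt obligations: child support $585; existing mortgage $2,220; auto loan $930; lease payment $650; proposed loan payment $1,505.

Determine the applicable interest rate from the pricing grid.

Credit score 696 ≥ 588; Total monthly debts = (585 + 2,220 + 930 + 650 + 1,505) = 5,890. DTI = 5,890/14,100 = 41.8% ≤ 45%
LTV = 195,000/256,500 = 76% ≤ 90%
Credit 696 → row 674–719; LTV 76% → column 65.01–78%. Grid cell → 9.45%.

9.45%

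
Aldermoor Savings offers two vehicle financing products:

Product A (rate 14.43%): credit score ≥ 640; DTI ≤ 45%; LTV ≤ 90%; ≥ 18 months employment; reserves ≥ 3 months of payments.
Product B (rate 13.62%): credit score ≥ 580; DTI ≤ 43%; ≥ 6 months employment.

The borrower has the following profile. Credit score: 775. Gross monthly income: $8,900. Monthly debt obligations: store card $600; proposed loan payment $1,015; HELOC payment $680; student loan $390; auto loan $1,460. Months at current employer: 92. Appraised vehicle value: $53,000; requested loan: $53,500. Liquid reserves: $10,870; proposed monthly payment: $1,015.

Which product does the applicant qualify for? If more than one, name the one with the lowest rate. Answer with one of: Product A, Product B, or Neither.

Total debts = (600 + 1,015 + 680 + 390 + 1,460) = 4,145; DTI = 4,145/8,900 = 46.6%.
LTV = 53,500/53,000 = 100.9%.
Reserves = 10,870/1,015 = 10.7 months.
Product A: score 775 ≥ 640; DTI 46.6% > 45%; LTV 100.9% > 90%; employment 92 ≥ 18 mo; reserves 10.7 ≥ 3 mo → does not qualify.
Product B: score 775 ≥ 580; DTI 46.6% > 43%; employment 92 ≥ 6 mo → does not qualify.

Neither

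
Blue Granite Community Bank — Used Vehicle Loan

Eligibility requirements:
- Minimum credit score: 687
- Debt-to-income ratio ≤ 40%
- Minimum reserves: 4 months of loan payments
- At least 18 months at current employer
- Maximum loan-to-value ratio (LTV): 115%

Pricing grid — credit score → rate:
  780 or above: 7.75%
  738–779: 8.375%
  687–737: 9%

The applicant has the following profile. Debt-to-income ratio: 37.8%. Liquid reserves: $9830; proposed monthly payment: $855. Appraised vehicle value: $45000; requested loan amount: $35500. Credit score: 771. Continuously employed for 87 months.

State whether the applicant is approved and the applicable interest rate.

Credit score 771 ≥ 687 (meets minimum)
Employment 87 ≥ 18 months
Reserves = 9,830/855 = 11.5 months ≥ 4
DTI 37.8% is within the 40% limit
LTV = 35,500/45,000 = 78.9% ≤ 115%
All requirements met. Score 771 falls in the 738–779 tier → 8.375%.

Approved at 8.375%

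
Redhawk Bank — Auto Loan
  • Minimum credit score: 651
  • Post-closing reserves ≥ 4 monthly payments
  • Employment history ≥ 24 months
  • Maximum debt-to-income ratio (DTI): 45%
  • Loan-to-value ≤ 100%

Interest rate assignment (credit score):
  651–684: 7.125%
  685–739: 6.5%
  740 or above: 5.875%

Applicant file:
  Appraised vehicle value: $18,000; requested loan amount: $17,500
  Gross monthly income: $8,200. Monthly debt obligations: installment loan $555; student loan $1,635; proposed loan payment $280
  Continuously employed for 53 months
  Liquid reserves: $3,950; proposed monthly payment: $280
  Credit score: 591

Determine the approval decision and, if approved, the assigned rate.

Credit score 591 < 651 (below minimum)
LTV = 17,500/18,000 = 97.2% ≤ 100%
Reserves = 3,950/280 = 14.1 months ≥ 4
Total monthly debts = (555 + 1,635 + 280) = 2,470. Debt-to-income = 2,470/8,200 = 30.1% — meets 45% limit
Employment 53 ≥ 24 months
Not all requirements met → denied.

Denied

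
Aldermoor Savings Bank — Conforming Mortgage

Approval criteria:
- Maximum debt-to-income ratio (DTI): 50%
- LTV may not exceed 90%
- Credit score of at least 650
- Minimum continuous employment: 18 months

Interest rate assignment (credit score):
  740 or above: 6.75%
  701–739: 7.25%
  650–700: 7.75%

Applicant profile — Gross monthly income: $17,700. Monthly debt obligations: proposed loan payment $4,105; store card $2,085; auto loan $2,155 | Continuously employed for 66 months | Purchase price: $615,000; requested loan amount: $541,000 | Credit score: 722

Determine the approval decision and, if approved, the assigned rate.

Approved at 7.25%

Credit score 722 ≥ 650 (meets minimum)
Loan-to-value = 541,000/615,000 = 88% — pass (90% max)
Employment 66 ≥ 18 months
Total monthly debts = (4,105 + 2,085 + 2,155) = 8,345. Debt-to-income = 8,345/17,700 = 47.1% — meets 50% limit
All requirements met. Score 722 falls in the 701–739 tier → 7.25%.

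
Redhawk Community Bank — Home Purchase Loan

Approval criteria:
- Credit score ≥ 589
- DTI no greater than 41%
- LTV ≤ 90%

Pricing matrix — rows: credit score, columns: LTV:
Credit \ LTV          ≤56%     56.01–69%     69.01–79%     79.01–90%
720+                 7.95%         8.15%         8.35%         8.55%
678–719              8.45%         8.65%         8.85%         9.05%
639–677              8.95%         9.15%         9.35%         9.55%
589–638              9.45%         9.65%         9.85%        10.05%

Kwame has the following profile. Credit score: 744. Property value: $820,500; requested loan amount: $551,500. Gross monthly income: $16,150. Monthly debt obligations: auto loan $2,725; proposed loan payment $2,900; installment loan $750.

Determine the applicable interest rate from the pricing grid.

8.15%

Credit score 744 ≥ 589; Total monthly debts = (2,725 + 2,900 + 750) = 6,375. DTI = 6,375/16,150 = 39.5% ≤ 41%
LTV = 551,500/820,500 = 67.2% ≤ 90%
Credit 744 → row 720+; LTV 67.2% → column 56.01–69%. Grid cell → 8.15%.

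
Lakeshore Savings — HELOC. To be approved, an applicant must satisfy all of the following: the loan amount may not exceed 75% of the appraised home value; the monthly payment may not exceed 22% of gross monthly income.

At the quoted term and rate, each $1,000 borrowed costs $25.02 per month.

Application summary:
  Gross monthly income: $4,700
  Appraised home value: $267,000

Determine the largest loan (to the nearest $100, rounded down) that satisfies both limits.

$41,300

Payment cap: 22% × $4,700 = $1,034/month.
At $25.02 per $1,000, that supports 1,034/25.02 × 1,000 ≈ $41,326 → $41,300.
LTV cap: 75% × $267,000 = $200,250 → $200,200.
Binding constraint: payment-to-income.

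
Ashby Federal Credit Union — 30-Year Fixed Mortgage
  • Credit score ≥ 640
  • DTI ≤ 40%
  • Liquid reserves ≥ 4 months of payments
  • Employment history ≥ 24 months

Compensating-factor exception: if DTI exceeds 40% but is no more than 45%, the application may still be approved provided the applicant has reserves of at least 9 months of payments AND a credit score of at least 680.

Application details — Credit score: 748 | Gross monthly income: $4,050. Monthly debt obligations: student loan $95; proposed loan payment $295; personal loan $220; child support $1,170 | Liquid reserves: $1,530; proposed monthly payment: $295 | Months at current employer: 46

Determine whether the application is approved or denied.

Denied

Credit score 748 ≥ 640 (meets base)
Total debts = (95 + 295 + 220 + 1,170) = 1,780. DTI: 1,780 ÷ 4,050 = 44%, over the 40% base limit.
Reserves = 1,530/295 = 5.2 months ≥ 4
Employment 46 ≥ 24 months
DTI 44% is within the 40%–45% exception band; checking compensating factors.
Reserves 5.2 < 9 months; credit score 748 ≥ 680.
Compensating-factor requirement not fully met.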